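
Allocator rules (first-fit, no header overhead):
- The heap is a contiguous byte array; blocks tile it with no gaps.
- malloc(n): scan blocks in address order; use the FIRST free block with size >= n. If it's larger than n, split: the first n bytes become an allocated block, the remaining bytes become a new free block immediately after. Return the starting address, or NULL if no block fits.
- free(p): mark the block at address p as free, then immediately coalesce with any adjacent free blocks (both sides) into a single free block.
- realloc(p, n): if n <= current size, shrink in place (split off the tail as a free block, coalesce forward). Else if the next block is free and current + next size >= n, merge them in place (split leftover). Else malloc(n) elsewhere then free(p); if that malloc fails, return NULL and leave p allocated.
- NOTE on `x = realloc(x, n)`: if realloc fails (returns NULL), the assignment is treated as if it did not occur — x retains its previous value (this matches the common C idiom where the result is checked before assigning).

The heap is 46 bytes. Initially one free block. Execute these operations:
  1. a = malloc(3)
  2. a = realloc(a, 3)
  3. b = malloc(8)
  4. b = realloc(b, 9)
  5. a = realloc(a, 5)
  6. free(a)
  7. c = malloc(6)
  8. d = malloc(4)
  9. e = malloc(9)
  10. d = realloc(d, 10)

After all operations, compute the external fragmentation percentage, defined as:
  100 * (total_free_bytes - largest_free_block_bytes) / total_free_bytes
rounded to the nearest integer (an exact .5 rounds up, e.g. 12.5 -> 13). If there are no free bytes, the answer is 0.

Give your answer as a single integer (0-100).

Answer: 58

Derivation:
Op 1: a = malloc(3) -> a = 0; heap: [0-2 ALLOC][3-45 FREE]
Op 2: a = realloc(a, 3) -> a = 0; heap: [0-2 ALLOC][3-45 FREE]
Op 3: b = malloc(8) -> b = 3; heap: [0-2 ALLOC][3-10 ALLOC][11-45 FREE]
Op 4: b = realloc(b, 9) -> b = 3; heap: [0-2 ALLOC][3-11 ALLOC][12-45 FREE]
Op 5: a = realloc(a, 5) -> a = 12; heap: [0-2 FREE][3-11 ALLOC][12-16 ALLOC][17-45 FREE]
Op 6: free(a) -> (freed a); heap: [0-2 FREE][3-11 ALLOC][12-45 FREE]
Op 7: c = malloc(6) -> c = 12; heap: [0-2 FREE][3-11 ALLOC][12-17 ALLOC][18-45 FREE]
Op 8: d = malloc(4) -> d = 18; heap: [0-2 FREE][3-11 ALLOC][12-17 ALLOC][18-21 ALLOC][22-45 FREE]
Op 9: e = malloc(9) -> e = 22; heap: [0-2 FREE][3-11 ALLOC][12-17 ALLOC][18-21 ALLOC][22-30 ALLOC][31-45 FREE]
Op 10: d = realloc(d, 10) -> d = 31; heap: [0-2 FREE][3-11 ALLOC][12-17 ALLOC][18-21 FREE][22-30 ALLOC][31-40 ALLOC][41-45 FREE]
Free blocks: [3 4 5] total_free=12 largest=5 -> 100*(12-5)/12 = 700/12 ≈ 58.333 -> rounds to 58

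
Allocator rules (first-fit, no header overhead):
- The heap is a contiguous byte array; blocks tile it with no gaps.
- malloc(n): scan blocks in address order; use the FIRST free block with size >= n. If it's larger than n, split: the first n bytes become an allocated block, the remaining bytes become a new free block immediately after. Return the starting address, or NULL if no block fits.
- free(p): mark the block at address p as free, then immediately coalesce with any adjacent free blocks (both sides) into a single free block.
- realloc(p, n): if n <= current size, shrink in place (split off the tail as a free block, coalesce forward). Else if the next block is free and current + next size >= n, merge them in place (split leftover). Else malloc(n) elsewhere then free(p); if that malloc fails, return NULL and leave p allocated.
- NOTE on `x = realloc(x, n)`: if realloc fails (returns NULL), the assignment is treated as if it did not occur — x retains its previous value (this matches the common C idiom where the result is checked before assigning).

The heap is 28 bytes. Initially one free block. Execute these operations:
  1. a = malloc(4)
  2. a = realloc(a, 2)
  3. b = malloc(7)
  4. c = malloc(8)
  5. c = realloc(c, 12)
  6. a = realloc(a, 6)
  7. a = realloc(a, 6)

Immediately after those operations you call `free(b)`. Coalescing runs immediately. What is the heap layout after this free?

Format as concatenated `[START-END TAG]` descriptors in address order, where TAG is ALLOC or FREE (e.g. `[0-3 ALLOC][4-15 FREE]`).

Op 1: a = malloc(4) -> a = 0; heap: [0-3 ALLOC][4-27 FREE]
Op 2: a = realloc(a, 2) -> a = 0; heap: [0-1 ALLOC][2-27 FREE]
Op 3: b = malloc(7) -> b = 2; heap: [0-1 ALLOC][2-8 ALLOC][9-27 FREE]
Op 4: c = malloc(8) -> c = 9; heap: [0-1 ALLOC][2-8 ALLOC][9-16 ALLOC][17-27 FREE]
Op 5: c = realloc(c, 12) -> c = 9; heap: [0-1 ALLOC][2-8 ALLOC][9-20 ALLOC][21-27 FREE]
Op 6: a = realloc(a, 6) -> a = 21; heap: [0-1 FREE][2-8 ALLOC][9-20 ALLOC][21-26 ALLOC][27-27 FREE]
Op 7: a = realloc(a, 6) -> a = 21; heap: [0-1 FREE][2-8 ALLOC][9-20 ALLOC][21-26 ALLOC][27-27 FREE]
free(b): b = 2 -> block [2-8 ALLOC]; mark free, coalesce with adjacent free neighbors -> [0-8 FREE][9-20 ALLOC][21-26 ALLOC][27-27 FREE]

Answer: [0-8 FREE][9-20 ALLOC][21-26 ALLOC][27-27 FREE]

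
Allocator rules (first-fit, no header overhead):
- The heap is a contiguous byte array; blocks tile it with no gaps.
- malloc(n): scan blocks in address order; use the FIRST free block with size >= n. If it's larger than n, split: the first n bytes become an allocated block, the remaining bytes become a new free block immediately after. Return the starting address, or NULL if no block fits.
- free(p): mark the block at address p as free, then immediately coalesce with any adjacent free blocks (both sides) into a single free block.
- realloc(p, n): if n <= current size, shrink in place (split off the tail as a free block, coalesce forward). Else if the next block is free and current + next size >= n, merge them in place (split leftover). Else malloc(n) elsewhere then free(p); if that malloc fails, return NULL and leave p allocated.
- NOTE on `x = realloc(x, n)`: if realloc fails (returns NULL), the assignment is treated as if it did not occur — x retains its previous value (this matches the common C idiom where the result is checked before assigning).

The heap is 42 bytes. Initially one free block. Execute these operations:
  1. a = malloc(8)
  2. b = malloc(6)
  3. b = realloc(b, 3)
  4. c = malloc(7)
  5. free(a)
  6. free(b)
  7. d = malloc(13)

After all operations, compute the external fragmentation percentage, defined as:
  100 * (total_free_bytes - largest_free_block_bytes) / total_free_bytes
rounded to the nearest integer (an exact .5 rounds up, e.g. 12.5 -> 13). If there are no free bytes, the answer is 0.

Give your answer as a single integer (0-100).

Op 1: a = malloc(8) -> a = 0; heap: [0-7 ALLOC][8-41 FREE]
Op 2: b = malloc(6) -> b = 8; heap: [0-7 ALLOC][8-13 ALLOC][14-41 FREE]
Op 3: b = realloc(b, 3) -> b = 8; heap: [0-7 ALLOC][8-10 ALLOC][11-41 FREE]
Op 4: c = malloc(7) -> c = 11; heap: [0-7 ALLOC][8-10 ALLOC][11-17 ALLOC][18-41 FREE]
Op 5: free(a) -> (freed a); heap: [0-7 FREE][8-10 ALLOC][11-17 ALLOC][18-41 FREE]
Op 6: free(b) -> (freed b); heap: [0-10 FREE][11-17 ALLOC][18-41 FREE]
Op 7: d = malloc(13) -> d = 18; heap: [0-10 FREE][11-17 ALLOC][18-30 ALLOC][31-41 FREE]
Free blocks: [11 11] total_free=22 largest=11 -> 100*(22-11)/22 = 1100/22 = 50

Answer: 50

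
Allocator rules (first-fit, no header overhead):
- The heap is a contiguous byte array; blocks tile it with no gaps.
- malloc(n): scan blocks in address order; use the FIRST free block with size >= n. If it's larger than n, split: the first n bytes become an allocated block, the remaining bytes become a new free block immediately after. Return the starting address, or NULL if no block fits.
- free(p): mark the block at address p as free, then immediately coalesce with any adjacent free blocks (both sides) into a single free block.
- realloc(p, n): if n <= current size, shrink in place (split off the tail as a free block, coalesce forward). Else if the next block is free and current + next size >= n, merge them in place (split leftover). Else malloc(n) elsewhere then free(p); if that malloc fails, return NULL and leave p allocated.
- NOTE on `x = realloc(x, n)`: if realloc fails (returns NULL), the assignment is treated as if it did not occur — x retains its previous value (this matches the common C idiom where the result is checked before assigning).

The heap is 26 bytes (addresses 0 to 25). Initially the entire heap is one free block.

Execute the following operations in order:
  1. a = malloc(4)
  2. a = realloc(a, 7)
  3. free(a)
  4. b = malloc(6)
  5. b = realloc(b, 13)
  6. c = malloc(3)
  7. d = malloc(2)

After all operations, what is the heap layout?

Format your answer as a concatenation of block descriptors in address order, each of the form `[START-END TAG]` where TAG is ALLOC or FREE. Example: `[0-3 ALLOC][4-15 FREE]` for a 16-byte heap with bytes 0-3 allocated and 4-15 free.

Op 1: a = malloc(4) -> a = 0; heap: [0-3 ALLOC][4-25 FREE]
Op 2: a = realloc(a, 7) -> a = 0; heap: [0-6 ALLOC][7-25 FREE]
Op 3: free(a) -> (freed a); heap: [0-25 FREE]
Op 4: b = malloc(6) -> b = 0; heap: [0-5 ALLOC][6-25 FREE]
Op 5: b = realloc(b, 13) -> b = 0; heap: [0-12 ALLOC][13-25 FREE]
Op 6: c = malloc(3) -> c = 13; heap: [0-12 ALLOC][13-15 ALLOC][16-25 FREE]
Op 7: d = malloc(2) -> d = 16; heap: [0-12 ALLOC][13-15 ALLOC][16-17 ALLOC][18-25 FREE]

Answer: [0-12 ALLOC][13-15 ALLOC][16-17 ALLOC][18-25 FREE]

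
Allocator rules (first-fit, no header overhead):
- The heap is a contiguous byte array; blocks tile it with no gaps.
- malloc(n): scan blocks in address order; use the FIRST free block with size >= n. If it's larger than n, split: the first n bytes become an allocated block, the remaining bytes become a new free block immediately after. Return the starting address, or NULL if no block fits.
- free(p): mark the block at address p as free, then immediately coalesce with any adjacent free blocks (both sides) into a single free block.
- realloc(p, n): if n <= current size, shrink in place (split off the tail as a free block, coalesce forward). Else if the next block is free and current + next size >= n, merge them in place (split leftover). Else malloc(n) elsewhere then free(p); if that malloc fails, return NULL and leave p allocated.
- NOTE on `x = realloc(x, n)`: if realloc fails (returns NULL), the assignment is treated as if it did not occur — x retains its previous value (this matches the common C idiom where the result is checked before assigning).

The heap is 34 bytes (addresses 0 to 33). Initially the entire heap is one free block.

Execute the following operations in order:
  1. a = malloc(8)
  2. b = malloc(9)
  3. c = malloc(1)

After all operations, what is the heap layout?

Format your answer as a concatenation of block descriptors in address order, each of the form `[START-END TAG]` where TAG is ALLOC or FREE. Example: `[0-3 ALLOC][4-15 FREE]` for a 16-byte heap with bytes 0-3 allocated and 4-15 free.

Answer: [0-7 ALLOC][8-16 ALLOC][17-17 ALLOC][18-33 FREE]

Derivation:
Op 1: a = malloc(8) -> a = 0; heap: [0-7 ALLOC][8-33 FREE]
Op 2: b = malloc(9) -> b = 8; heap: [0-7 ALLOC][8-16 ALLOC][17-33 FREE]
Op 3: c = malloc(1) -> c = 17; heap: [0-7 ALLOC][8-16 ALLOC][17-17 ALLOC][18-33 FREE]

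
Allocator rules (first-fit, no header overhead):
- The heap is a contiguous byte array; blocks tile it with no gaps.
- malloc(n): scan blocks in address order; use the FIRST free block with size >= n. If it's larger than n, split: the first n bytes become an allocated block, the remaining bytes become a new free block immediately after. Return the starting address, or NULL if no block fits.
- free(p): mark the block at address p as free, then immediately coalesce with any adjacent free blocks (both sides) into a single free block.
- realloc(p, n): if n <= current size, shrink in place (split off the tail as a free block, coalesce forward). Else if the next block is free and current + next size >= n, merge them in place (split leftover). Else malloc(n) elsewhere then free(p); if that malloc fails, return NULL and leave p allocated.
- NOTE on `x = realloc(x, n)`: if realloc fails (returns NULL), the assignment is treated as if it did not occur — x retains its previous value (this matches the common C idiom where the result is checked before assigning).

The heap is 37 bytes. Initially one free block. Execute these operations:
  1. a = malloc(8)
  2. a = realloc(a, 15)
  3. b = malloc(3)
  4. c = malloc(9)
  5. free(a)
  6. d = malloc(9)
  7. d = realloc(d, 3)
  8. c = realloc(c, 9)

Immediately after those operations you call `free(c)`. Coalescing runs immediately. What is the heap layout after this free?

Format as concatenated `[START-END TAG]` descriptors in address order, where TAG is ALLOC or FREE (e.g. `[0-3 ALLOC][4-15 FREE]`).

Answer: [0-2 ALLOC][3-14 FREE][15-17 ALLOC][18-36 FREE]

Derivation:
Op 1: a = malloc(8) -> a = 0; heap: [0-7 ALLOC][8-36 FREE]
Op 2: a = realloc(a, 15) -> a = 0; heap: [0-14 ALLOC][15-36 FREE]
Op 3: b = malloc(3) -> b = 15; heap: [0-14 ALLOC][15-17 ALLOC][18-36 FREE]
Op 4: c = malloc(9) -> c = 18; heap: [0-14 ALLOC][15-17 ALLOC][18-26 ALLOC][27-36 FREE]
Op 5: free(a) -> (freed a); heap: [0-14 FREE][15-17 ALLOC][18-26 ALLOC][27-36 FREE]
Op 6: d = malloc(9) -> d = 0; heap: [0-8 ALLOC][9-14 FREE][15-17 ALLOC][18-26 ALLOC][27-36 FREE]
Op 7: d = realloc(d, 3) -> d = 0; heap: [0-2 ALLOC][3-14 FREE][15-17 ALLOC][18-26 ALLOC][27-36 FREE]
Op 8: c = realloc(c, 9) -> c = 18; heap: [0-2 ALLOC][3-14 FREE][15-17 ALLOC][18-26 ALLOC][27-36 FREE]
free(c): c = 18 -> block [18-26 ALLOC]; mark free, coalesce with adjacent free neighbors -> [0-2 ALLOC][3-14 FREE][15-17 ALLOC][18-36 FREE]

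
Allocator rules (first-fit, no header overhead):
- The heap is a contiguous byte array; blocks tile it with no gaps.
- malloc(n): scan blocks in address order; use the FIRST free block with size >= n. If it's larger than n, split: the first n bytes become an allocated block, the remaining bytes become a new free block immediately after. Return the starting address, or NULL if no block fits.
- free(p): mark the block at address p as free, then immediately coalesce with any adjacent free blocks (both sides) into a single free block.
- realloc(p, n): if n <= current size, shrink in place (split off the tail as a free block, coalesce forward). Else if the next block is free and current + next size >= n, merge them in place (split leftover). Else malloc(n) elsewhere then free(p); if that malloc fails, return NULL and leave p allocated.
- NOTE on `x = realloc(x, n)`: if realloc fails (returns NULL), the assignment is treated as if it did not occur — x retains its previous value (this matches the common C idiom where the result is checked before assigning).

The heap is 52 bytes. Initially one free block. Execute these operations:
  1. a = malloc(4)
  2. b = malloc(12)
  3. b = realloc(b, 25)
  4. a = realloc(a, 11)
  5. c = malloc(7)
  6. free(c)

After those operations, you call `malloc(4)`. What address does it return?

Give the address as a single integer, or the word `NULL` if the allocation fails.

Op 1: a = malloc(4) -> a = 0; heap: [0-3 ALLOC][4-51 FREE]
Op 2: b = malloc(12) -> b = 4; heap: [0-3 ALLOC][4-15 ALLOC][16-51 FREE]
Op 3: b = realloc(b, 25) -> b = 4; heap: [0-3 ALLOC][4-28 ALLOC][29-51 FREE]
Op 4: a = realloc(a, 11) -> a = 29; heap: [0-3 FREE][4-28 ALLOC][29-39 ALLOC][40-51 FREE]
Op 5: c = malloc(7) -> c = 40; heap: [0-3 FREE][4-28 ALLOC][29-39 ALLOC][40-46 ALLOC][47-51 FREE]
Op 6: free(c) -> (freed c); heap: [0-3 FREE][4-28 ALLOC][29-39 ALLOC][40-51 FREE]
malloc(4): first-fit scan over [0-3 FREE][4-28 ALLOC][29-39 ALLOC][40-51 FREE] -> 0

Answer: 0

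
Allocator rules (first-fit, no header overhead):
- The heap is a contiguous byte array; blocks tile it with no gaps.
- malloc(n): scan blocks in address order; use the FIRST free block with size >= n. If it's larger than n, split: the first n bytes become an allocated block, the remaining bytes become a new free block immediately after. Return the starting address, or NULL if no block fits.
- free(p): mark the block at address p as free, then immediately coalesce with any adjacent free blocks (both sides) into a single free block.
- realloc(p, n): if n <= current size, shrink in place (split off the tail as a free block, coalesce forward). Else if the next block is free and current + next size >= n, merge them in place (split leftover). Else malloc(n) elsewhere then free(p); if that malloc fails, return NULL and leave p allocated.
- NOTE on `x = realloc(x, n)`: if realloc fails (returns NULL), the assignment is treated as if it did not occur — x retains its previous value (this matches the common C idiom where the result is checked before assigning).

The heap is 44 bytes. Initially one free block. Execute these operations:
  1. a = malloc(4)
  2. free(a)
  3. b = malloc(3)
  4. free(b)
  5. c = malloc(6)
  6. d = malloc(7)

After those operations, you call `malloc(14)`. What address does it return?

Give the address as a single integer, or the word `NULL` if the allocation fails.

Answer: 13

Derivation:
Op 1: a = malloc(4) -> a = 0; heap: [0-3 ALLOC][4-43 FREE]
Op 2: free(a) -> (freed a); heap: [0-43 FREE]
Op 3: b = malloc(3) -> b = 0; heap: [0-2 ALLOC][3-43 FREE]
Op 4: free(b) -> (freed b); heap: [0-43 FREE]
Op 5: c = malloc(6) -> c = 0; heap: [0-5 ALLOC][6-43 FREE]
Op 6: d = malloc(7) -> d = 6; heap: [0-5 ALLOC][6-12 ALLOC][13-43 FREE]
malloc(14): first-fit scan over [0-5 ALLOC][6-12 ALLOC][13-43 FREE] -> 13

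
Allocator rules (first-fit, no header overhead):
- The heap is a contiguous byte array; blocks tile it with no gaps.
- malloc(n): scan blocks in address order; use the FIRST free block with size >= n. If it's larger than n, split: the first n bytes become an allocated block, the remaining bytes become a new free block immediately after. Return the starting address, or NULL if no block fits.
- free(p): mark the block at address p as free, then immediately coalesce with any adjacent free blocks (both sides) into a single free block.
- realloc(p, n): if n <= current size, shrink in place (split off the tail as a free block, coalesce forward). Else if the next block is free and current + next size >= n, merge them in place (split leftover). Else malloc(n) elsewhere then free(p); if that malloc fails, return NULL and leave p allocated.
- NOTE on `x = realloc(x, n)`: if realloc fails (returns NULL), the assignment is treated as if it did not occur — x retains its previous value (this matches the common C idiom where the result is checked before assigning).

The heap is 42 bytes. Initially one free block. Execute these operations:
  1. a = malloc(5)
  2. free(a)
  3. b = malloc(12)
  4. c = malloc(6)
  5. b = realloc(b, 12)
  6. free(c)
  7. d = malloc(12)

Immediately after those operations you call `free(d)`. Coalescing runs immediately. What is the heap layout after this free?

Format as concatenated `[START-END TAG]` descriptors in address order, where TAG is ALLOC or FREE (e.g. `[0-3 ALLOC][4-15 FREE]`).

Op 1: a = malloc(5) -> a = 0; heap: [0-4 ALLOC][5-41 FREE]
Op 2: free(a) -> (freed a); heap: [0-41 FREE]
Op 3: b = malloc(12) -> b = 0; heap: [0-11 ALLOC][12-41 FREE]
Op 4: c = malloc(6) -> c = 12; heap: [0-11 ALLOC][12-17 ALLOC][18-41 FREE]
Op 5: b = realloc(b, 12) -> b = 0; heap: [0-11 ALLOC][12-17 ALLOC][18-41 FREE]
Op 6: free(c) -> (freed c); heap: [0-11 ALLOC][12-41 FREE]
Op 7: d = malloc(12) -> d = 12; heap: [0-11 ALLOC][12-23 ALLOC][24-41 FREE]
free(d): d = 12 -> block [12-23 ALLOC]; mark free, coalesce with adjacent free neighbors -> [0-11 ALLOC][12-41 FREE]

Answer: [0-11 ALLOC][12-41 FREE]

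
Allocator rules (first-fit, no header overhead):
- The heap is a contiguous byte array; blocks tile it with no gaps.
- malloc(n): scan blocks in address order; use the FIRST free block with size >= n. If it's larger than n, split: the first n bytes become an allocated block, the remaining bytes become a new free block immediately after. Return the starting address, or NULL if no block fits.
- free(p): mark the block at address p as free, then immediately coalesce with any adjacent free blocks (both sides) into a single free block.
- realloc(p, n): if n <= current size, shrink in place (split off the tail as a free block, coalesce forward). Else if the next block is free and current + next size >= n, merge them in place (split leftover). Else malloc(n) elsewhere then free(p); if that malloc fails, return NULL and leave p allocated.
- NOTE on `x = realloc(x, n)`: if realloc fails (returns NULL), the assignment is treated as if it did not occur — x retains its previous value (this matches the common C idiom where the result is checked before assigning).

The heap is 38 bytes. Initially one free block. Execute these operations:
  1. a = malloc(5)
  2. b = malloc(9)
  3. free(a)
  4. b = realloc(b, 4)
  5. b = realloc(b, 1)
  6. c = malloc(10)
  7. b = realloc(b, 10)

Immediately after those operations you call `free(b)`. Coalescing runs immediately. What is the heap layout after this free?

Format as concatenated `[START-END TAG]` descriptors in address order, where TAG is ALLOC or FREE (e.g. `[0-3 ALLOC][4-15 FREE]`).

Op 1: a = malloc(5) -> a = 0; heap: [0-4 ALLOC][5-37 FREE]
Op 2: b = malloc(9) -> b = 5; heap: [0-4 ALLOC][5-13 ALLOC][14-37 FREE]
Op 3: free(a) -> (freed a); heap: [0-4 FREE][5-13 ALLOC][14-37 FREE]
Op 4: b = realloc(b, 4) -> b = 5; heap: [0-4 FREE][5-8 ALLOC][9-37 FREE]
Op 5: b = realloc(b, 1) -> b = 5; heap: [0-4 FREE][5-5 ALLOC][6-37 FREE]
Op 6: c = malloc(10) -> c = 6; heap: [0-4 FREE][5-5 ALLOC][6-15 ALLOC][16-37 FREE]
Op 7: b = realloc(b, 10) -> b = 16; heap: [0-5 FREE][6-15 ALLOC][16-25 ALLOC][26-37 FREE]
free(b): b = 16 -> block [16-25 ALLOC]; mark free, coalesce with adjacent free neighbors -> [0-5 FREE][6-15 ALLOC][16-37 FREE]

Answer: [0-5 FREE][6-15 ALLOC][16-37 FREE]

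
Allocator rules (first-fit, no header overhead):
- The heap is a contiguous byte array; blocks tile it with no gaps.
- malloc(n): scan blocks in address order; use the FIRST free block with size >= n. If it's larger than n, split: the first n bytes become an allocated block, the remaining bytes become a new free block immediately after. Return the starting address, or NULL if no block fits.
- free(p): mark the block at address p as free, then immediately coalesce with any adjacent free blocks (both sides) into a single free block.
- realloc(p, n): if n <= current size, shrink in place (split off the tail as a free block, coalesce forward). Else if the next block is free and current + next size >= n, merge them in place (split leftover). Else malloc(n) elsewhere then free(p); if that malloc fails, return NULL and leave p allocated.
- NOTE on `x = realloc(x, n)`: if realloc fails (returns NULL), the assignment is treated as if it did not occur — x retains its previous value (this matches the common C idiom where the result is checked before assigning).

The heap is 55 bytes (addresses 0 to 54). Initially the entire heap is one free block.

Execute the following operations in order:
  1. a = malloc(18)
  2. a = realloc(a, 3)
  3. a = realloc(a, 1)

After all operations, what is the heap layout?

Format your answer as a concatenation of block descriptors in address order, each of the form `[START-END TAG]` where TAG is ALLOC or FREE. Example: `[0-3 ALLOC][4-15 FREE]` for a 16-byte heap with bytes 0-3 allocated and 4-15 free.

Op 1: a = malloc(18) -> a = 0; heap: [0-17 ALLOC][18-54 FREE]
Op 2: a = realloc(a, 3) -> a = 0; heap: [0-2 ALLOC][3-54 FREE]
Op 3: a = realloc(a, 1) -> a = 0; heap: [0-0 ALLOC][1-54 FREE]

Answer: [0-0 ALLOC][1-54 FREE]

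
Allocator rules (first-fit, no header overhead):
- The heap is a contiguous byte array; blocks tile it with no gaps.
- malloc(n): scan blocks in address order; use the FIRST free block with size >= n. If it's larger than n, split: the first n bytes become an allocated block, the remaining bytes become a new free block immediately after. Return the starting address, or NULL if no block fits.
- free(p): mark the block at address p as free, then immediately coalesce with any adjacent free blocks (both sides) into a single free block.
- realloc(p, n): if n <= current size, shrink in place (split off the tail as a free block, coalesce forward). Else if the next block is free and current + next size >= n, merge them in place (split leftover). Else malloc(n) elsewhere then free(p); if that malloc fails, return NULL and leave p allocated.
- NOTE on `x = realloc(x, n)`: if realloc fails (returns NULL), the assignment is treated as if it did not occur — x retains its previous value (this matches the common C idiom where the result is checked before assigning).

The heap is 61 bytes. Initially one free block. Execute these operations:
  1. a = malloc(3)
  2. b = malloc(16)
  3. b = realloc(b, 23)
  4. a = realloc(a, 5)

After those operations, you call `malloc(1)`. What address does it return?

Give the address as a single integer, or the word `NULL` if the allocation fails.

Answer: 0

Derivation:
Op 1: a = malloc(3) -> a = 0; heap: [0-2 ALLOC][3-60 FREE]
Op 2: b = malloc(16) -> b = 3; heap: [0-2 ALLOC][3-18 ALLOC][19-60 FREE]
Op 3: b = realloc(b, 23) -> b = 3; heap: [0-2 ALLOC][3-25 ALLOC][26-60 FREE]
Op 4: a = realloc(a, 5) -> a = 26; heap: [0-2 FREE][3-25 ALLOC][26-30 ALLOC][31-60 FREE]
malloc(1): first-fit scan over [0-2 FREE][3-25 ALLOC][26-30 ALLOC][31-60 FREE] -> 0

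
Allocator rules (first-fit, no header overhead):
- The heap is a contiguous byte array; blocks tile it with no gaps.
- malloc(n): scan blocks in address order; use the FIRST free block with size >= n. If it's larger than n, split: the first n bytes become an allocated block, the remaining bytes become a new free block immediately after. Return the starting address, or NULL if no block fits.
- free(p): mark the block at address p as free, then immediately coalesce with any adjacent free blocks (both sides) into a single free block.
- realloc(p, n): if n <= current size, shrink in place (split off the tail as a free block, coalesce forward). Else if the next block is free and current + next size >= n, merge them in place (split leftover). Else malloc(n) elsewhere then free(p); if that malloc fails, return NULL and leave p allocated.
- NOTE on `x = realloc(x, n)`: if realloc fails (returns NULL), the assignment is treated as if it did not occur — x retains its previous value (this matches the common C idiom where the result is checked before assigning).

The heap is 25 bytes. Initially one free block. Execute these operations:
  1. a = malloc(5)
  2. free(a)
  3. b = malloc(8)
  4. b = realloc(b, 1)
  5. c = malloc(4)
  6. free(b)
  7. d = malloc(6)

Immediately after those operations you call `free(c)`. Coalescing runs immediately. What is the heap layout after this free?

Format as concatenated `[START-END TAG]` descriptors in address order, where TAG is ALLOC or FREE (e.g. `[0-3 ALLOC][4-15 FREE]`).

Answer: [0-4 FREE][5-10 ALLOC][11-24 FREE]

Derivation:
Op 1: a = malloc(5) -> a = 0; heap: [0-4 ALLOC][5-24 FREE]
Op 2: free(a) -> (freed a); heap: [0-24 FREE]
Op 3: b = malloc(8) -> b = 0; heap: [0-7 ALLOC][8-24 FREE]
Op 4: b = realloc(b, 1) -> b = 0; heap: [0-0 ALLOC][1-24 FREE]
Op 5: c = malloc(4) -> c = 1; heap: [0-0 ALLOC][1-4 ALLOC][5-24 FREE]
Op 6: free(b) -> (freed b); heap: [0-0 FREE][1-4 ALLOC][5-24 FREE]
Op 7: d = malloc(6) -> d = 5; heap: [0-0 FREE][1-4 ALLOC][5-10 ALLOC][11-24 FREE]
free(c): c = 1 -> block [1-4 ALLOC]; mark free, coalesce with adjacent free neighbors -> [0-4 FREE][5-10 ALLOC][11-24 FREE]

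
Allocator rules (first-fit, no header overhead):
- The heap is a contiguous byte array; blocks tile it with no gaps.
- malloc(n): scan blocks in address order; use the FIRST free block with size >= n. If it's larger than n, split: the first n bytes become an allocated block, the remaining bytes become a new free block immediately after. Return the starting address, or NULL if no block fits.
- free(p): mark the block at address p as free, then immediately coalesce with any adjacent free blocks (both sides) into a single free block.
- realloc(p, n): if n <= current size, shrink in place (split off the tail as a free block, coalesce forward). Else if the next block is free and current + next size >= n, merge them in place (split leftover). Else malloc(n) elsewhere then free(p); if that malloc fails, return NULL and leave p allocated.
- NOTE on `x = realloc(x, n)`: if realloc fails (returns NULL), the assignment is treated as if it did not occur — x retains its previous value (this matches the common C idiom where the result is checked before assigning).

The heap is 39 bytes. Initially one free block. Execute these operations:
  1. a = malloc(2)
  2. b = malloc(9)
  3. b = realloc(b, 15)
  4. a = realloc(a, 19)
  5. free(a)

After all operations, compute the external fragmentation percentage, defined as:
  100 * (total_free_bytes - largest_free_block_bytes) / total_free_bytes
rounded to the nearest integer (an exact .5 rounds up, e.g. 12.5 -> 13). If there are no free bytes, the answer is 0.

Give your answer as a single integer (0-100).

Answer: 8

Derivation:
Op 1: a = malloc(2) -> a = 0; heap: [0-1 ALLOC][2-38 FREE]
Op 2: b = malloc(9) -> b = 2; heap: [0-1 ALLOC][2-10 ALLOC][11-38 FREE]
Op 3: b = realloc(b, 15) -> b = 2; heap: [0-1 ALLOC][2-16 ALLOC][17-38 FREE]
Op 4: a = realloc(a, 19) -> a = 17; heap: [0-1 FREE][2-16 ALLOC][17-35 ALLOC][36-38 FREE]
Op 5: free(a) -> (freed a); heap: [0-1 FREE][2-16 ALLOC][17-38 FREE]
Free blocks: [2 22] total_free=24 largest=22 -> 100*(24-22)/24 = 200/24 ≈ 8.333 -> rounds to 8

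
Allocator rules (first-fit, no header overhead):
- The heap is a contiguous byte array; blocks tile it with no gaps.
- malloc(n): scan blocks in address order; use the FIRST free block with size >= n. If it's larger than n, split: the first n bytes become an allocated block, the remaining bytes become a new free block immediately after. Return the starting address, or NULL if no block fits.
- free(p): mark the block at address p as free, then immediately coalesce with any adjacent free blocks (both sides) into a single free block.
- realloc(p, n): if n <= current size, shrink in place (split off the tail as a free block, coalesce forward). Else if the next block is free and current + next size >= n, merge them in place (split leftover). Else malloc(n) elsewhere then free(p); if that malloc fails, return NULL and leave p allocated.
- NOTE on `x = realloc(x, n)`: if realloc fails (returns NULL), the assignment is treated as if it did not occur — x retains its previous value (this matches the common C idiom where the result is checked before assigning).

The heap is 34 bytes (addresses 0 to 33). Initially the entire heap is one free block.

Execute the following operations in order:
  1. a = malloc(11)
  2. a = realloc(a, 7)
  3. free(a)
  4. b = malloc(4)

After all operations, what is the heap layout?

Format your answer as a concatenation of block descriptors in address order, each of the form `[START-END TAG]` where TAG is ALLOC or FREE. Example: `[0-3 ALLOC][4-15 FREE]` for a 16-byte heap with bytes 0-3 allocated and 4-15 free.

Answer: [0-3 ALLOC][4-33 FREE]

Derivation:
Op 1: a = malloc(11) -> a = 0; heap: [0-10 ALLOC][11-33 FREE]
Op 2: a = realloc(a, 7) -> a = 0; heap: [0-6 ALLOC][7-33 FREE]
Op 3: free(a) -> (freed a); heap: [0-33 FREE]
Op 4: b = malloc(4) -> b = 0; heap: [0-3 ALLOC][4-33 FREE]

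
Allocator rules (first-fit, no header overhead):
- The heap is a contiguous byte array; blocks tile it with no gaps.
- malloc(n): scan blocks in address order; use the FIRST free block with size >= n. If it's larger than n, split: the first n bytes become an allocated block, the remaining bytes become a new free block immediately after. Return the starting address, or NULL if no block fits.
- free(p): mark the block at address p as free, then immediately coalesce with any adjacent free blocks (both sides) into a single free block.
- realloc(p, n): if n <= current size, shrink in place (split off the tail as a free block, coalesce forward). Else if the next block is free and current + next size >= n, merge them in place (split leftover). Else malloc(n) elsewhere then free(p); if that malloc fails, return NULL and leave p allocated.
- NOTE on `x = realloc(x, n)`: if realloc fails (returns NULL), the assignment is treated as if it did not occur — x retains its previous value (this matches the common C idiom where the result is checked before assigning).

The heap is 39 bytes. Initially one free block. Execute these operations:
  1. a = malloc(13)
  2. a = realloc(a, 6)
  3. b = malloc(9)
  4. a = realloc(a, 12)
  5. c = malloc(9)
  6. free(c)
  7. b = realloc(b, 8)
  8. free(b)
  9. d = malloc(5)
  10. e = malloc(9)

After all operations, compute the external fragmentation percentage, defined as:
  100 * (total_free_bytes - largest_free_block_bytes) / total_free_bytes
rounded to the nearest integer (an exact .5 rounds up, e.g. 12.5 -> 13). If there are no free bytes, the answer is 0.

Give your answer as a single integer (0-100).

Answer: 8

Derivation:
Op 1: a = malloc(13) -> a = 0; heap: [0-12 ALLOC][13-38 FREE]
Op 2: a = realloc(a, 6) -> a = 0; heap: [0-5 ALLOC][6-38 FREE]
Op 3: b = malloc(9) -> b = 6; heap: [0-5 ALLOC][6-14 ALLOC][15-38 FREE]
Op 4: a = realloc(a, 12) -> a = 15; heap: [0-5 FREE][6-14 ALLOC][15-26 ALLOC][27-38 FREE]
Op 5: c = malloc(9) -> c = 27; heap: [0-5 FREE][6-14 ALLOC][15-26 ALLOC][27-35 ALLOC][36-38 FREE]
Op 6: free(c) -> (freed c); heap: [0-5 FREE][6-14 ALLOC][15-26 ALLOC][27-38 FREE]
Op 7: b = realloc(b, 8) -> b = 6; heap: [0-5 FREE][6-13 ALLOC][14-14 FREE][15-26 ALLOC][27-38 FREE]
Op 8: free(b) -> (freed b); heap: [0-14 FREE][15-26 ALLOC][27-38 FREE]
Op 9: d = malloc(5) -> d = 0; heap: [0-4 ALLOC][5-14 FREE][15-26 ALLOC][27-38 FREE]
Op 10: e = malloc(9) -> e = 5; heap: [0-4 ALLOC][5-13 ALLOC][14-14 FREE][15-26 ALLOC][27-38 FREE]
Free blocks: [1 12] total_free=13 largest=12 -> 100*(13-12)/13 = 100/13 ≈ 7.692 -> rounds to 8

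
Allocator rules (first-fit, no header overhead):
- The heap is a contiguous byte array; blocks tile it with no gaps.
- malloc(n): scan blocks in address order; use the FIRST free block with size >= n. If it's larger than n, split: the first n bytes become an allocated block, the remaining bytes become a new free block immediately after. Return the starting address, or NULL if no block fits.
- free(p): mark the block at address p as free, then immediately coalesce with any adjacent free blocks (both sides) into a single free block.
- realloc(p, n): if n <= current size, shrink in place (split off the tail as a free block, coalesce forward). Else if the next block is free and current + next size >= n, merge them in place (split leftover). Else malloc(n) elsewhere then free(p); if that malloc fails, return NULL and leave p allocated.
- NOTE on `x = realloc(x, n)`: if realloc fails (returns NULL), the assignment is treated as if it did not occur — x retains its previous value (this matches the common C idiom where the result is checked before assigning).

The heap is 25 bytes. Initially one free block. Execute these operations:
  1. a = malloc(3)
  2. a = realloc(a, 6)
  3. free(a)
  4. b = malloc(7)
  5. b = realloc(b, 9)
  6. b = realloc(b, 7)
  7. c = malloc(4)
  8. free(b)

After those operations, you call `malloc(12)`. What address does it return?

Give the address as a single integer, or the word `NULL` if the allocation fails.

Answer: 11

Derivation:
Op 1: a = malloc(3) -> a = 0; heap: [0-2 ALLOC][3-24 FREE]
Op 2: a = realloc(a, 6) -> a = 0; heap: [0-5 ALLOC][6-24 FREE]
Op 3: free(a) -> (freed a); heap: [0-24 FREE]
Op 4: b = malloc(7) -> b = 0; heap: [0-6 ALLOC][7-24 FREE]
Op 5: b = realloc(b, 9) -> b = 0; heap: [0-8 ALLOC][9-24 FREE]
Op 6: b = realloc(b, 7) -> b = 0; heap: [0-6 ALLOC][7-24 FREE]
Op 7: c = malloc(4) -> c = 7; heap: [0-6 ALLOC][7-10 ALLOC][11-24 FREE]
Op 8: free(b) -> (freed b); heap: [0-6 FREE][7-10 ALLOC][11-24 FREE]
malloc(12): first-fit scan over [0-6 FREE][7-10 ALLOC][11-24 FREE] -> 11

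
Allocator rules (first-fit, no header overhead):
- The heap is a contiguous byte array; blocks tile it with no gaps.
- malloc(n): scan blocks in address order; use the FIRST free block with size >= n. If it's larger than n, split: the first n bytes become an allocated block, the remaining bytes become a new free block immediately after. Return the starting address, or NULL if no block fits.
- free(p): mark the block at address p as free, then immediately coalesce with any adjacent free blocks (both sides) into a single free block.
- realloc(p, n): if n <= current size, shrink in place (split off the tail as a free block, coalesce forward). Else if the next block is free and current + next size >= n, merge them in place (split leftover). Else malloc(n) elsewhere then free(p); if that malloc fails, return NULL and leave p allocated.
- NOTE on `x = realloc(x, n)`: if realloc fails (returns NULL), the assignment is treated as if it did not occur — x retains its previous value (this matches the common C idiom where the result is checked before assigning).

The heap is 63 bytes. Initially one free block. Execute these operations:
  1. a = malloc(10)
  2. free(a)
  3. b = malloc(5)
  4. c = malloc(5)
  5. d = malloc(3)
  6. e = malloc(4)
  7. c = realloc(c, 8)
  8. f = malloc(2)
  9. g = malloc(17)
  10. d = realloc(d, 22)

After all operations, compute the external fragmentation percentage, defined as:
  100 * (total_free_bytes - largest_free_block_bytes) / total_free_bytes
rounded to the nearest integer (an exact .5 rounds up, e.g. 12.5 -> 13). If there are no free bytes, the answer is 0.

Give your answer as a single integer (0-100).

Op 1: a = malloc(10) -> a = 0; heap: [0-9 ALLOC][10-62 FREE]
Op 2: free(a) -> (freed a); heap: [0-62 FREE]
Op 3: b = malloc(5) -> b = 0; heap: [0-4 ALLOC][5-62 FREE]
Op 4: c = malloc(5) -> c = 5; heap: [0-4 ALLOC][5-9 ALLOC][10-62 FREE]
Op 5: d = malloc(3) -> d = 10; heap: [0-4 ALLOC][5-9 ALLOC][10-12 ALLOC][13-62 FREE]
Op 6: e = malloc(4) -> e = 13; heap: [0-4 ALLOC][5-9 ALLOC][10-12 ALLOC][13-16 ALLOC][17-62 FREE]
Op 7: c = realloc(c, 8) -> c = 17; heap: [0-4 ALLOC][5-9 FREE][10-12 ALLOC][13-16 ALLOC][17-24 ALLOC][25-62 FREE]
Op 8: f = malloc(2) -> f = 5; heap: [0-4 ALLOC][5-6 ALLOC][7-9 FREE][10-12 ALLOC][13-16 ALLOC][17-24 ALLOC][25-62 FREE]
Op 9: g = malloc(17) -> g = 25; heap: [0-4 ALLOC][5-6 ALLOC][7-9 FREE][10-12 ALLOC][13-16 ALLOC][17-24 ALLOC][25-41 ALLOC][42-62 FREE]
Op 10: d = realloc(d, 22) -> NULL (d unchanged); heap: [0-4 ALLOC][5-6 ALLOC][7-9 FREE][10-12 ALLOC][13-16 ALLOC][17-24 ALLOC][25-41 ALLOC][42-62 FREE]
Free blocks: [3 21] total_free=24 largest=21 -> 100*(24-21)/24 = 300/24 = 12.5 -> rounds to 13

Answer: 13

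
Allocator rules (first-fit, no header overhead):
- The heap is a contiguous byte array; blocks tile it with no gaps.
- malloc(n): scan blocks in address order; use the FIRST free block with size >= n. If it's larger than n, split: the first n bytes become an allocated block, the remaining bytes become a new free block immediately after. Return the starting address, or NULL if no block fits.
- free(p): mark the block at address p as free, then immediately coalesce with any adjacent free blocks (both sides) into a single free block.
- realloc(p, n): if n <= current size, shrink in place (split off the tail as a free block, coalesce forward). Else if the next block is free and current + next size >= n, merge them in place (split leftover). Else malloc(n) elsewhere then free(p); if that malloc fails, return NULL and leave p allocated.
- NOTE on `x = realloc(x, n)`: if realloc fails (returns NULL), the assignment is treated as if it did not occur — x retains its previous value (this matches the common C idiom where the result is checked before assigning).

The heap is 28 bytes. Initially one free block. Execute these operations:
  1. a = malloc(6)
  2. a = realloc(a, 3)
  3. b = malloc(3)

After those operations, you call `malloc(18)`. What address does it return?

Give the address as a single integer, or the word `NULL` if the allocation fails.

Op 1: a = malloc(6) -> a = 0; heap: [0-5 ALLOC][6-27 FREE]
Op 2: a = realloc(a, 3) -> a = 0; heap: [0-2 ALLOC][3-27 FREE]
Op 3: b = malloc(3) -> b = 3; heap: [0-2 ALLOC][3-5 ALLOC][6-27 FREE]
malloc(18): first-fit scan over [0-2 ALLOC][3-5 ALLOC][6-27 FREE] -> 6

Answer: 6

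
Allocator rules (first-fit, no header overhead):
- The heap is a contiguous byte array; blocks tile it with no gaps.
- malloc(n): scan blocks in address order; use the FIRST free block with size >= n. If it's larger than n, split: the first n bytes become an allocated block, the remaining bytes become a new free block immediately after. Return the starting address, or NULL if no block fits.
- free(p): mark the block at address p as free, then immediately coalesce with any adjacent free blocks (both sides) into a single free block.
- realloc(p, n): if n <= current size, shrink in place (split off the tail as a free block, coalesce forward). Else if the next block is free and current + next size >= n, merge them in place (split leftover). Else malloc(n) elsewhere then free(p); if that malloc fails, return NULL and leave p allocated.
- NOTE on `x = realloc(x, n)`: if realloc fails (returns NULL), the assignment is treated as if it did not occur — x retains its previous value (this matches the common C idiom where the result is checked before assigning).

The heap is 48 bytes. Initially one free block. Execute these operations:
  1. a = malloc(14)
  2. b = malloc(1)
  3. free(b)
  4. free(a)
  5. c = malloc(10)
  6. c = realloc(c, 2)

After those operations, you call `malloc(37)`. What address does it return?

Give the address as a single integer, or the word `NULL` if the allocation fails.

Op 1: a = malloc(14) -> a = 0; heap: [0-13 ALLOC][14-47 FREE]
Op 2: b = malloc(1) -> b = 14; heap: [0-13 ALLOC][14-14 ALLOC][15-47 FREE]
Op 3: free(b) -> (freed b); heap: [0-13 ALLOC][14-47 FREE]
Op 4: free(a) -> (freed a); heap: [0-47 FREE]
Op 5: c = malloc(10) -> c = 0; heap: [0-9 ALLOC][10-47 FREE]
Op 6: c = realloc(c, 2) -> c = 0; heap: [0-1 ALLOC][2-47 FREE]
malloc(37): first-fit scan over [0-1 ALLOC][2-47 FREE] -> 2

Answer: 2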